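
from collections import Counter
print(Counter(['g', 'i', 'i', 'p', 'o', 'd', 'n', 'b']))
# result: Counter({'i': 2, 'g': 1, 'p': 1, 'o': 1, 'd': 1, 'n': 1, 'b': 1})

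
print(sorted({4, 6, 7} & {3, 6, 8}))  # [6]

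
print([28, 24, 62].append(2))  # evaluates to None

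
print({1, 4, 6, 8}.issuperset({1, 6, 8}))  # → True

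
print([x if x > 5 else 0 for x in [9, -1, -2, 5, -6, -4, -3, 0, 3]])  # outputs [9, 0, 0, 0, 0, 0, 0, 0, 0]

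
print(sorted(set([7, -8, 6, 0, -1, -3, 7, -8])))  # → [-8, -3, -1, 0, 6, 7]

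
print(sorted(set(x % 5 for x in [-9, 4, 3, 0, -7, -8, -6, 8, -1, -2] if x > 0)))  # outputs [3, 4]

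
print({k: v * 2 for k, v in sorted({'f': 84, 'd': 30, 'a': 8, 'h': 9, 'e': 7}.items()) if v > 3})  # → {'a': 16, 'd': 60, 'e': 14, 'f': 168, 'h': 18}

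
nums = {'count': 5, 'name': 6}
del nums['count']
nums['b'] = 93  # {'name': 6, 'b': 93}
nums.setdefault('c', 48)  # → 48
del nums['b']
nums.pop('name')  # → 6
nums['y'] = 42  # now {'c': 48, 'y': 42}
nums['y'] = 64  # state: {'c': 48, 'y': 64}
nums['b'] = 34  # {'c': 48, 'y': 64, 'b': 34}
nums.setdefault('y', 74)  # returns 64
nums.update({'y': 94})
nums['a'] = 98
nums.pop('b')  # 34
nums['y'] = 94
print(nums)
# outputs {'c': 48, 'y': 94, 'a': 98}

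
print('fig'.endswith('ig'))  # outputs True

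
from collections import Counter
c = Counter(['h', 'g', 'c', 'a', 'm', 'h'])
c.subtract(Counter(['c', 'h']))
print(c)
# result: Counter({'h': 1, 'g': 1, 'a': 1, 'm': 1, 'c': 0})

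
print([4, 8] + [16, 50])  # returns [4, 8, 16, 50]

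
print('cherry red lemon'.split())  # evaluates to ['cherry', 'red', 'lemon']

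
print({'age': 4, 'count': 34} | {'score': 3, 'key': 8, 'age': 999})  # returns {'age': 999, 'count': 34, 'score': 3, 'key': 8}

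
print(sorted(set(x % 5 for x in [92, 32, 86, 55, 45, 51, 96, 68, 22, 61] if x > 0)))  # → [0, 1, 2, 3]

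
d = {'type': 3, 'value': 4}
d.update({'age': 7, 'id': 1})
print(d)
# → {'type': 3, 'value': 4, 'age': 7, 'id': 1}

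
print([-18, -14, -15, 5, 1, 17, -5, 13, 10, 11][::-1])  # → [11, 10, 13, -5, 17, 1, 5, -15, -14, -18]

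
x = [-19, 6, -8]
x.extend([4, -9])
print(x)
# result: [-19, 6, -8, 4, -9]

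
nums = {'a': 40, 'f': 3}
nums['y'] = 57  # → {'a': 40, 'f': 3, 'y': 57}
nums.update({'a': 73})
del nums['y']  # {'a': 73, 'f': 3}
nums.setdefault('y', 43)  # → 43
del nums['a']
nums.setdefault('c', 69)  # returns 69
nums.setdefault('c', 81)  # 69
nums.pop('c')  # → 69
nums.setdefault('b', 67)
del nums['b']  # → {'f': 3, 'y': 43}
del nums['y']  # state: {'f': 3}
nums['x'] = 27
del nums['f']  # {'x': 27}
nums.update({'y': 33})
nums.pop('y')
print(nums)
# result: {'x': 27}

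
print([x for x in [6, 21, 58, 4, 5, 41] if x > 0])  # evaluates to [6, 21, 58, 4, 5, 41]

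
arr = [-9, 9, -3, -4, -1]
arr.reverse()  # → [-1, -4, -3, 9, -9]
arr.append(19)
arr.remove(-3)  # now [-1, -4, 9, -9, 19]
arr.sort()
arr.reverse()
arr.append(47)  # [19, 9, -1, -4, -9, 47]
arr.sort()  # [-9, -4, -1, 9, 19, 47]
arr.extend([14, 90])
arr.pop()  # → 90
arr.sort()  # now [-9, -4, -1, 9, 14, 19, 47]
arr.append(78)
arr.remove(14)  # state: [-9, -4, -1, 9, 19, 47, 78]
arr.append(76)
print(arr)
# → [-9, -4, -1, 9, 19, 47, 78, 76]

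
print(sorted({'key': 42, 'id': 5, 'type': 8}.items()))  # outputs [('id', 5), ('key', 42), ('type', 8)]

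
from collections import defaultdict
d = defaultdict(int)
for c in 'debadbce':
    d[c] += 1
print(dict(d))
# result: {'d': 2, 'e': 2, 'b': 2, 'a': 1, 'c': 1}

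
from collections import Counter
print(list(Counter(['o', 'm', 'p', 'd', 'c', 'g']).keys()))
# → ['o', 'm', 'p', 'd', 'c', 'g']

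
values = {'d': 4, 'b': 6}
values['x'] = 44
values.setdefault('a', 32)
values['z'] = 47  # {'d': 4, 'b': 6, 'x': 44, 'a': 32, 'z': 47}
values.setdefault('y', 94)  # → 94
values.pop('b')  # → 6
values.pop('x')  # 44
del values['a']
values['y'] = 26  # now {'d': 4, 'z': 47, 'y': 26}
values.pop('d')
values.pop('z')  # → 47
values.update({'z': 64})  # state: {'y': 26, 'z': 64}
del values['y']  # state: {'z': 64}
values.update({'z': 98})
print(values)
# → {'z': 98}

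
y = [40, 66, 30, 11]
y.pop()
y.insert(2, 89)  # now [40, 66, 89, 30]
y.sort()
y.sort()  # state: [30, 40, 66, 89]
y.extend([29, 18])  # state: [30, 40, 66, 89, 29, 18]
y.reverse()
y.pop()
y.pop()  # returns 40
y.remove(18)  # [29, 89, 66]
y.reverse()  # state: [66, 89, 29]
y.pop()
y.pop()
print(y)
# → [66]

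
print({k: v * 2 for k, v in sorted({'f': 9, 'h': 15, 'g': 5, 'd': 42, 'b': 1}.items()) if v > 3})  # {'d': 84, 'f': 18, 'g': 10, 'h': 30}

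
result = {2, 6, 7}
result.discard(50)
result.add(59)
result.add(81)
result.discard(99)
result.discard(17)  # {2, 6, 7, 59, 81}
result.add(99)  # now {2, 6, 7, 59, 81, 99}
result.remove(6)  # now {2, 7, 59, 81, 99}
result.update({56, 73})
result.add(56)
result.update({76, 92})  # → {2, 7, 56, 59, 73, 76, 81, 92, 99}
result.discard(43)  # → {2, 7, 56, 59, 73, 76, 81, 92, 99}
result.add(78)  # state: {2, 7, 56, 59, 73, 76, 78, 81, 92, 99}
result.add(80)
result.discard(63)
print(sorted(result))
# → [2, 7, 56, 59, 73, 76, 78, 80, 81, 92, 99]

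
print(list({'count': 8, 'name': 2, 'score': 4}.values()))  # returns [8, 2, 4]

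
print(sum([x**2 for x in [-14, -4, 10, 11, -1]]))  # 434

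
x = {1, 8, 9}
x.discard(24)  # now {1, 8, 9}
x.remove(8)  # {1, 9}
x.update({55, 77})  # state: {1, 9, 55, 77}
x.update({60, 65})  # {1, 9, 55, 60, 65, 77}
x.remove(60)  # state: {1, 9, 55, 65, 77}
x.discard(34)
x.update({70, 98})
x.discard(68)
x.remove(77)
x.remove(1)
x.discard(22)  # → {9, 55, 65, 70, 98}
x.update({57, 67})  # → {9, 55, 57, 65, 67, 70, 98}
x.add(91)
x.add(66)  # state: {9, 55, 57, 65, 66, 67, 70, 91, 98}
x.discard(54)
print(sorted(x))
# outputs [9, 55, 57, 65, 66, 67, 70, 91, 98]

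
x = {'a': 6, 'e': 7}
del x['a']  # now {'e': 7}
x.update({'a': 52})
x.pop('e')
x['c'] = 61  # {'a': 52, 'c': 61}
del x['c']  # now {'a': 52}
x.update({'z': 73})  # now {'a': 52, 'z': 73}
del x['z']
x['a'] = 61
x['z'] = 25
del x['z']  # {'a': 61}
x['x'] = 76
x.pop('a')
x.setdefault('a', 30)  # 30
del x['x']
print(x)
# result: {'a': 30}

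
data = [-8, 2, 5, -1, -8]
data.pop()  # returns -8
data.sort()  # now [-8, -1, 2, 5]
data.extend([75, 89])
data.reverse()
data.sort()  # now [-8, -1, 2, 5, 75, 89]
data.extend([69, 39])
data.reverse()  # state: [39, 69, 89, 75, 5, 2, -1, -8]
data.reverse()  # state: [-8, -1, 2, 5, 75, 89, 69, 39]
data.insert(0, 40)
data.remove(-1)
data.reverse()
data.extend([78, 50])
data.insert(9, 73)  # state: [39, 69, 89, 75, 5, 2, -8, 40, 78, 73, 50]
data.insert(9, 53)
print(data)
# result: [39, 69, 89, 75, 5, 2, -8, 40, 78, 53, 73, 50]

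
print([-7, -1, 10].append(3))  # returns None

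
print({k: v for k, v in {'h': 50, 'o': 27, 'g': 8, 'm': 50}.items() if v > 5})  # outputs {'h': 50, 'o': 27, 'g': 8, 'm': 50}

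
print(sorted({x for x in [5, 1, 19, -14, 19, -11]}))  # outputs [-14, -11, 1, 5, 19]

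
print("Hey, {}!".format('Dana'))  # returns Hey, Dana!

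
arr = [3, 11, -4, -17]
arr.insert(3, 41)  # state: [3, 11, -4, 41, -17]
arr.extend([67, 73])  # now [3, 11, -4, 41, -17, 67, 73]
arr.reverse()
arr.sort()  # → [-17, -4, 3, 11, 41, 67, 73]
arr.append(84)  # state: [-17, -4, 3, 11, 41, 67, 73, 84]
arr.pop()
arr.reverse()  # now [73, 67, 41, 11, 3, -4, -17]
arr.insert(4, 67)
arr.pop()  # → -17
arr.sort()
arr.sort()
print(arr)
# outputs [-4, 3, 11, 41, 67, 67, 73]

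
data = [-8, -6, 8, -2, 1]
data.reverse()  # [1, -2, 8, -6, -8]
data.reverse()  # [-8, -6, 8, -2, 1]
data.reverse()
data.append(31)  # [1, -2, 8, -6, -8, 31]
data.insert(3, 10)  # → [1, -2, 8, 10, -6, -8, 31]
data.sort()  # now [-8, -6, -2, 1, 8, 10, 31]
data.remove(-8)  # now [-6, -2, 1, 8, 10, 31]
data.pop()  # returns 31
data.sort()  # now [-6, -2, 1, 8, 10]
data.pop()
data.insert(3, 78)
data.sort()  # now [-6, -2, 1, 8, 78]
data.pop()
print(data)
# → [-6, -2, 1, 8]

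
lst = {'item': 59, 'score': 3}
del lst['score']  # {'item': 59}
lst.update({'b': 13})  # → {'item': 59, 'b': 13}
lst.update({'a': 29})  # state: {'item': 59, 'b': 13, 'a': 29}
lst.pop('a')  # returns 29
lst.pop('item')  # 59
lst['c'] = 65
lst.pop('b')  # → 13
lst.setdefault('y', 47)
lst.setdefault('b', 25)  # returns 25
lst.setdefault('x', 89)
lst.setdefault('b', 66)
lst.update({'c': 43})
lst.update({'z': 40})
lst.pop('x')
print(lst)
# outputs {'c': 43, 'y': 47, 'b': 25, 'z': 40}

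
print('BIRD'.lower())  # bird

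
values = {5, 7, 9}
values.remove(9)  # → {5, 7}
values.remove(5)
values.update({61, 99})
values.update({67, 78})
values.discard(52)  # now {7, 61, 67, 78, 99}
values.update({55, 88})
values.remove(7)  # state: {55, 61, 67, 78, 88, 99}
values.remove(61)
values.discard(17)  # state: {55, 67, 78, 88, 99}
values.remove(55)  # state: {67, 78, 88, 99}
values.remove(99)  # {67, 78, 88}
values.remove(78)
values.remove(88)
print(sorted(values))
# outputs [67]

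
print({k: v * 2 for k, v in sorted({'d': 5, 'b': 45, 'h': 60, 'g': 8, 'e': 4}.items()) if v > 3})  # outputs {'b': 90, 'd': 10, 'e': 8, 'g': 16, 'h': 120}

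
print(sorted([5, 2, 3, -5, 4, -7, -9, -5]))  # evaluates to [-9, -7, -5, -5, 2, 3, 4, 5]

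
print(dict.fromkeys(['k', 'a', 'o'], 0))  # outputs {'k': 0, 'a': 0, 'o': 0}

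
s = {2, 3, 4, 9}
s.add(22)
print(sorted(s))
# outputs [2, 3, 4, 9, 22]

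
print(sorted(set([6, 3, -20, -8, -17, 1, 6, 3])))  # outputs [-20, -17, -8, 1, 3, 6]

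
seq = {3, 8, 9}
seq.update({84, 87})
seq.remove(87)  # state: {3, 8, 9, 84}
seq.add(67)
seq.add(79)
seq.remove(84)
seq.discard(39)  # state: {3, 8, 9, 67, 79}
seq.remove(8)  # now {3, 9, 67, 79}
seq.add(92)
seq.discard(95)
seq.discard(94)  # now {3, 9, 67, 79, 92}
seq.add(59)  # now {3, 9, 59, 67, 79, 92}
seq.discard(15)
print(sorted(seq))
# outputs [3, 9, 59, 67, 79, 92]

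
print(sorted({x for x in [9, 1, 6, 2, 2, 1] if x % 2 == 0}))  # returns [2, 6]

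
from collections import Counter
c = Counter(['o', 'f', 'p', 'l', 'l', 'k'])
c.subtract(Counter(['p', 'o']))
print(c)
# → Counter({'l': 2, 'f': 1, 'k': 1, 'o': 0, 'p': 0})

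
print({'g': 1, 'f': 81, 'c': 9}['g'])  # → 1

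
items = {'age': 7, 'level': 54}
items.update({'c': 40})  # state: {'age': 7, 'level': 54, 'c': 40}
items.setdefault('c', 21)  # 40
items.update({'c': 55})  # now {'age': 7, 'level': 54, 'c': 55}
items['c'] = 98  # {'age': 7, 'level': 54, 'c': 98}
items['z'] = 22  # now {'age': 7, 'level': 54, 'c': 98, 'z': 22}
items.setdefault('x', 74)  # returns 74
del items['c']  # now {'age': 7, 'level': 54, 'z': 22, 'x': 74}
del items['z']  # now {'age': 7, 'level': 54, 'x': 74}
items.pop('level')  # 54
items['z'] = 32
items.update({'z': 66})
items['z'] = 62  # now {'age': 7, 'x': 74, 'z': 62}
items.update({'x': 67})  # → {'age': 7, 'x': 67, 'z': 62}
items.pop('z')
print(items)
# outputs {'age': 7, 'x': 67}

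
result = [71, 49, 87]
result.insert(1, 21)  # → [71, 21, 49, 87]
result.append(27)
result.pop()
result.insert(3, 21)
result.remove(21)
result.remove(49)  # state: [71, 21, 87]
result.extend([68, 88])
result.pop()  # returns 88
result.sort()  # [21, 68, 71, 87]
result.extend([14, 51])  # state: [21, 68, 71, 87, 14, 51]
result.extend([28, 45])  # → [21, 68, 71, 87, 14, 51, 28, 45]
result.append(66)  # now [21, 68, 71, 87, 14, 51, 28, 45, 66]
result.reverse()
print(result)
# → [66, 45, 28, 51, 14, 87, 71, 68, 21]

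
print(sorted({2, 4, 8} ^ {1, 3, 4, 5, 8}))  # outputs [1, 2, 3, 5]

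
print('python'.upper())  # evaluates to PYTHON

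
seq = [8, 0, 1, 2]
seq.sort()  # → [0, 1, 2, 8]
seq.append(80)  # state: [0, 1, 2, 8, 80]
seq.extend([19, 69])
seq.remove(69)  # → [0, 1, 2, 8, 80, 19]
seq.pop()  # 19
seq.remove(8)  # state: [0, 1, 2, 80]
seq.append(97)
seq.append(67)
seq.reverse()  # [67, 97, 80, 2, 1, 0]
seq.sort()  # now [0, 1, 2, 67, 80, 97]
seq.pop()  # 97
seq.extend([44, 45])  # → [0, 1, 2, 67, 80, 44, 45]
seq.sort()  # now [0, 1, 2, 44, 45, 67, 80]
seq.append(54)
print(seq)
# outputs [0, 1, 2, 44, 45, 67, 80, 54]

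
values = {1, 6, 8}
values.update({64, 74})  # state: {1, 6, 8, 64, 74}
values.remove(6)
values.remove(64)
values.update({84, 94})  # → {1, 8, 74, 84, 94}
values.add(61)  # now {1, 8, 61, 74, 84, 94}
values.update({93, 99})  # {1, 8, 61, 74, 84, 93, 94, 99}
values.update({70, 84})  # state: {1, 8, 61, 70, 74, 84, 93, 94, 99}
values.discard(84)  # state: {1, 8, 61, 70, 74, 93, 94, 99}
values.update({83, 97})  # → {1, 8, 61, 70, 74, 83, 93, 94, 97, 99}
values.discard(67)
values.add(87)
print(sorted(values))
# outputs [1, 8, 61, 70, 74, 83, 87, 93, 94, 97, 99]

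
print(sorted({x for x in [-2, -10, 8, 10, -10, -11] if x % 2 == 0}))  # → [-10, -2, 8, 10]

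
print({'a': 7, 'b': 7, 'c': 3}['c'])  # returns 3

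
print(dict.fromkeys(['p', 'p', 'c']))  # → {'p': None, 'c': None}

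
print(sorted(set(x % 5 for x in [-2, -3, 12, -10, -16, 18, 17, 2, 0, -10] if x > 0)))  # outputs [2, 3]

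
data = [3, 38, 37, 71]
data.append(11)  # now [3, 38, 37, 71, 11]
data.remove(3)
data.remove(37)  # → [38, 71, 11]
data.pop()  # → 11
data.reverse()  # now [71, 38]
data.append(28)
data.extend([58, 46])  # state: [71, 38, 28, 58, 46]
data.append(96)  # [71, 38, 28, 58, 46, 96]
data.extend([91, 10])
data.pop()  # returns 10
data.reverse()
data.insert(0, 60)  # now [60, 91, 96, 46, 58, 28, 38, 71]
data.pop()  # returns 71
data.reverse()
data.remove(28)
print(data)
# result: [38, 58, 46, 96, 91, 60]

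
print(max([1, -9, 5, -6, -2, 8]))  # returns 8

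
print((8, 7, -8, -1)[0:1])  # (8,)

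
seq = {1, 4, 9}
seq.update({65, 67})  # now {1, 4, 9, 65, 67}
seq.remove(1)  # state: {4, 9, 65, 67}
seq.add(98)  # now {4, 9, 65, 67, 98}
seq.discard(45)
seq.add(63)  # {4, 9, 63, 65, 67, 98}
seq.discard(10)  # {4, 9, 63, 65, 67, 98}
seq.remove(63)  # {4, 9, 65, 67, 98}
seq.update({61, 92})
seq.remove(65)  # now {4, 9, 61, 67, 92, 98}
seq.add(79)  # {4, 9, 61, 67, 79, 92, 98}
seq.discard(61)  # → {4, 9, 67, 79, 92, 98}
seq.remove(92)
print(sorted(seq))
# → [4, 9, 67, 79, 98]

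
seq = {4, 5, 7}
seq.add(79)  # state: {4, 5, 7, 79}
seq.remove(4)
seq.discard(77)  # {5, 7, 79}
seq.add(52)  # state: {5, 7, 52, 79}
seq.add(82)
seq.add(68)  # {5, 7, 52, 68, 79, 82}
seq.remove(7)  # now {5, 52, 68, 79, 82}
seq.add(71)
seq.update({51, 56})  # {5, 51, 52, 56, 68, 71, 79, 82}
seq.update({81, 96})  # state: {5, 51, 52, 56, 68, 71, 79, 81, 82, 96}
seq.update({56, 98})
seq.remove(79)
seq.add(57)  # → {5, 51, 52, 56, 57, 68, 71, 81, 82, 96, 98}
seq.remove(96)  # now {5, 51, 52, 56, 57, 68, 71, 81, 82, 98}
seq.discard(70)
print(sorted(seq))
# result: [5, 51, 52, 56, 57, 68, 71, 81, 82, 98]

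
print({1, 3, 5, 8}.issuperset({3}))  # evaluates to True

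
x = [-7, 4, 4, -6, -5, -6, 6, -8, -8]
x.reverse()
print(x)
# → [-8, -8, 6, -6, -5, -6, 4, 4, -7]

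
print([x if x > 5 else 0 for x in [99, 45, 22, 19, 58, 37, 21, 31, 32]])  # [99, 45, 22, 19, 58, 37, 21, 31, 32]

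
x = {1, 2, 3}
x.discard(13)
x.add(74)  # {1, 2, 3, 74}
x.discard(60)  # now {1, 2, 3, 74}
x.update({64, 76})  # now {1, 2, 3, 64, 74, 76}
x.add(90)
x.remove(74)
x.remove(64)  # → {1, 2, 3, 76, 90}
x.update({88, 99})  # {1, 2, 3, 76, 88, 90, 99}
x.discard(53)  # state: {1, 2, 3, 76, 88, 90, 99}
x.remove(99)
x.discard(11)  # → {1, 2, 3, 76, 88, 90}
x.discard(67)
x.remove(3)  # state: {1, 2, 76, 88, 90}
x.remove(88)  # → {1, 2, 76, 90}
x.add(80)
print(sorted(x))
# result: [1, 2, 76, 80, 90]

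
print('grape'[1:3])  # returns ra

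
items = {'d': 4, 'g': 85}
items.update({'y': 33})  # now {'d': 4, 'g': 85, 'y': 33}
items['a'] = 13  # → {'d': 4, 'g': 85, 'y': 33, 'a': 13}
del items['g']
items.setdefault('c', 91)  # 91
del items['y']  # {'d': 4, 'a': 13, 'c': 91}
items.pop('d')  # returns 4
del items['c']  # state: {'a': 13}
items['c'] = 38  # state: {'a': 13, 'c': 38}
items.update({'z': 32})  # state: {'a': 13, 'c': 38, 'z': 32}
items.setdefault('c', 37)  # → 38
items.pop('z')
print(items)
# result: {'a': 13, 'c': 38}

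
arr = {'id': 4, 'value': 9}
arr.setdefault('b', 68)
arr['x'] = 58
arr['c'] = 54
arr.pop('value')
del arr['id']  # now {'b': 68, 'x': 58, 'c': 54}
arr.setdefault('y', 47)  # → 47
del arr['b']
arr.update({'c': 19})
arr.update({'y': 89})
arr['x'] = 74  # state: {'x': 74, 'c': 19, 'y': 89}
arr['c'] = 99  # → {'x': 74, 'c': 99, 'y': 89}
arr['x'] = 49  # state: {'x': 49, 'c': 99, 'y': 89}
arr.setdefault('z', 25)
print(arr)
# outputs {'x': 49, 'c': 99, 'y': 89, 'z': 25}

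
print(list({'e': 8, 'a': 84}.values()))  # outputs [8, 84]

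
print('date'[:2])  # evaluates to da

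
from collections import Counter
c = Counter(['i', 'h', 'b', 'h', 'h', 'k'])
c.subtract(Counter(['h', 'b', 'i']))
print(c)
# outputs Counter({'h': 2, 'k': 1, 'i': 0, 'b': 0})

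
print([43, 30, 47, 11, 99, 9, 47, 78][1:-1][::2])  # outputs [30, 11, 9]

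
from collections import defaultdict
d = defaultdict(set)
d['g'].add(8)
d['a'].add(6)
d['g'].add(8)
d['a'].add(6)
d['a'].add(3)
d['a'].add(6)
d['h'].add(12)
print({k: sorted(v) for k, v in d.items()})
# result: {'g': [8], 'a': [3, 6], 'h': [12]}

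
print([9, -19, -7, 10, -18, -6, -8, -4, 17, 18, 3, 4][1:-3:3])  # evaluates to [-19, -18, -4]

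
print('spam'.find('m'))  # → 3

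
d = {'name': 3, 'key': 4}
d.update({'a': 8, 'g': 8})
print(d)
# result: {'name': 3, 'key': 4, 'a': 8, 'g': 8}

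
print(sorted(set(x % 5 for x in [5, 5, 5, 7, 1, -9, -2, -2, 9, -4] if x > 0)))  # [0, 1, 2, 4]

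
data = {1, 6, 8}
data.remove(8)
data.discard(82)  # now {1, 6}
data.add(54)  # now {1, 6, 54}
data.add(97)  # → {1, 6, 54, 97}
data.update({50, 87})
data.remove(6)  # {1, 50, 54, 87, 97}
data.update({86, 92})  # {1, 50, 54, 86, 87, 92, 97}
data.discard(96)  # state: {1, 50, 54, 86, 87, 92, 97}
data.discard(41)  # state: {1, 50, 54, 86, 87, 92, 97}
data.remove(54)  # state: {1, 50, 86, 87, 92, 97}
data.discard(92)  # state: {1, 50, 86, 87, 97}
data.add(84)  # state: {1, 50, 84, 86, 87, 97}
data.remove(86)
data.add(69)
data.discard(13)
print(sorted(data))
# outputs [1, 50, 69, 84, 87, 97]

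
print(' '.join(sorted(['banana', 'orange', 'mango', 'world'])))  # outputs banana mango orange world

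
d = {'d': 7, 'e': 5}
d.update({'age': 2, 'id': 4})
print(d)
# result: {'d': 7, 'e': 5, 'age': 2, 'id': 4}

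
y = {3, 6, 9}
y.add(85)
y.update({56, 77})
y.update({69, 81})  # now {3, 6, 9, 56, 69, 77, 81, 85}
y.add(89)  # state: {3, 6, 9, 56, 69, 77, 81, 85, 89}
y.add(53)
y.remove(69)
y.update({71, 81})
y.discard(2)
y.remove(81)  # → {3, 6, 9, 53, 56, 71, 77, 85, 89}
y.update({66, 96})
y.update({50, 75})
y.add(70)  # {3, 6, 9, 50, 53, 56, 66, 70, 71, 75, 77, 85, 89, 96}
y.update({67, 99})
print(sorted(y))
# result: [3, 6, 9, 50, 53, 56, 66, 67, 70, 71, 75, 77, 85, 89, 96, 99]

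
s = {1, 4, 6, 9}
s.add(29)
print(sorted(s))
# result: [1, 4, 6, 9, 29]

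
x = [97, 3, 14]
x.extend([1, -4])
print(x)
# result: [97, 3, 14, 1, -4]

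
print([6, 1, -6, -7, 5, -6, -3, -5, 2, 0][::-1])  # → [0, 2, -5, -3, -6, 5, -7, -6, 1, 6]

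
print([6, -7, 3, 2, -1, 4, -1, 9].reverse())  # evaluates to None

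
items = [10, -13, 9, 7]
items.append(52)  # [10, -13, 9, 7, 52]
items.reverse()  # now [52, 7, 9, -13, 10]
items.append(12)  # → [52, 7, 9, -13, 10, 12]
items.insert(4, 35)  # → [52, 7, 9, -13, 35, 10, 12]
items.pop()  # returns 12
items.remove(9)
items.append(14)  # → [52, 7, -13, 35, 10, 14]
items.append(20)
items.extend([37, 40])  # [52, 7, -13, 35, 10, 14, 20, 37, 40]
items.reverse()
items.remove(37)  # [40, 20, 14, 10, 35, -13, 7, 52]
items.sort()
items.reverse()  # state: [52, 40, 35, 20, 14, 10, 7, -13]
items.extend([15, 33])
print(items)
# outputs [52, 40, 35, 20, 14, 10, 7, -13, 15, 33]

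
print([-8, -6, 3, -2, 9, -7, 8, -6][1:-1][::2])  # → [-6, -2, -7]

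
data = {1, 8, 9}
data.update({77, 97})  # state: {1, 8, 9, 77, 97}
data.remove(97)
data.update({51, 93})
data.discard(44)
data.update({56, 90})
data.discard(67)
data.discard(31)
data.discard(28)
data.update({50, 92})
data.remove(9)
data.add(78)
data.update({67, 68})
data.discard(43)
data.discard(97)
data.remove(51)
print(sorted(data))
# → [1, 8, 50, 56, 67, 68, 77, 78, 90, 92, 93]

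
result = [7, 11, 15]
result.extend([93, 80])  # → [7, 11, 15, 93, 80]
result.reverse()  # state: [80, 93, 15, 11, 7]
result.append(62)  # [80, 93, 15, 11, 7, 62]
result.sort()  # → [7, 11, 15, 62, 80, 93]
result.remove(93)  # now [7, 11, 15, 62, 80]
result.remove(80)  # [7, 11, 15, 62]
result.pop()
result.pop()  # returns 15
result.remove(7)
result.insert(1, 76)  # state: [11, 76]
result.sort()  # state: [11, 76]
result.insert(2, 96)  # [11, 76, 96]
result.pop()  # 96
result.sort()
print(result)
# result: [11, 76]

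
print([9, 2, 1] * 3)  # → [9, 2, 1, 9, 2, 1, 9, 2, 1]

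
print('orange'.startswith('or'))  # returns True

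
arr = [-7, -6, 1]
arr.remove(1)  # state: [-7, -6]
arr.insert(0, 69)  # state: [69, -7, -6]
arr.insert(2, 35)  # [69, -7, 35, -6]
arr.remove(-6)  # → [69, -7, 35]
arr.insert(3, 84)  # [69, -7, 35, 84]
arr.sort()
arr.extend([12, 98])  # [-7, 35, 69, 84, 12, 98]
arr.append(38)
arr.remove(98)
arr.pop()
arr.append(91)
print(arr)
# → [-7, 35, 69, 84, 12, 91]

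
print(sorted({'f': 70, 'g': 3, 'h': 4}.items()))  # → [('f', 70), ('g', 3), ('h', 4)]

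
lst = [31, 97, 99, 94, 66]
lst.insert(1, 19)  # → [31, 19, 97, 99, 94, 66]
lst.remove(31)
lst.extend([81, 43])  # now [19, 97, 99, 94, 66, 81, 43]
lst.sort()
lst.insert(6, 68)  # [19, 43, 66, 81, 94, 97, 68, 99]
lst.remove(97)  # [19, 43, 66, 81, 94, 68, 99]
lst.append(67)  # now [19, 43, 66, 81, 94, 68, 99, 67]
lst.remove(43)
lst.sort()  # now [19, 66, 67, 68, 81, 94, 99]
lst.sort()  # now [19, 66, 67, 68, 81, 94, 99]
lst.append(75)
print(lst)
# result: [19, 66, 67, 68, 81, 94, 99, 75]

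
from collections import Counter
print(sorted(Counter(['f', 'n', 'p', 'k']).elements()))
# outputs ['f', 'k', 'n', 'p']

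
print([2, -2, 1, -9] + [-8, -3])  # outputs [2, -2, 1, -9, -8, -3]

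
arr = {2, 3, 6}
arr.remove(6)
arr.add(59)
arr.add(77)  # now {2, 3, 59, 77}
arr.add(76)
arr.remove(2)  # {3, 59, 76, 77}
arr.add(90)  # {3, 59, 76, 77, 90}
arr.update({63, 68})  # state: {3, 59, 63, 68, 76, 77, 90}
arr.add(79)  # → {3, 59, 63, 68, 76, 77, 79, 90}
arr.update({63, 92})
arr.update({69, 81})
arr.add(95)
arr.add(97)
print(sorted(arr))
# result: [3, 59, 63, 68, 69, 76, 77, 79, 81, 90, 92, 95, 97]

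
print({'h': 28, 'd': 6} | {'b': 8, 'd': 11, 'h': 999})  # {'h': 999, 'd': 11, 'b': 8}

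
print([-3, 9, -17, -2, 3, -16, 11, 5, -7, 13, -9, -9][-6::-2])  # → [11, 3, -17, -3]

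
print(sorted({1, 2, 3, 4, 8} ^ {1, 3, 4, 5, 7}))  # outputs [2, 5, 7, 8]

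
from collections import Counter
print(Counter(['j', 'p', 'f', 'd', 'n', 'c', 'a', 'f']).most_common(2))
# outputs [('f', 2), ('j', 1)]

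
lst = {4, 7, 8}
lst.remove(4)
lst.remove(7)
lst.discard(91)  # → {8}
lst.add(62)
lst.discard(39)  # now {8, 62}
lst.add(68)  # {8, 62, 68}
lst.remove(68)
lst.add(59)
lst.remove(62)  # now {8, 59}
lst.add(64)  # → {8, 59, 64}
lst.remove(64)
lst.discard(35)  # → {8, 59}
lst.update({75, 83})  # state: {8, 59, 75, 83}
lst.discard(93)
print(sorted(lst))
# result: [8, 59, 75, 83]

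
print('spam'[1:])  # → pam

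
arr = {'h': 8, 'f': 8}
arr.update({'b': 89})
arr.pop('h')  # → 8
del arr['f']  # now {'b': 89}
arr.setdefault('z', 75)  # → 75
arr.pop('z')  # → 75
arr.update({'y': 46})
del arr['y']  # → {'b': 89}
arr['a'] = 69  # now {'b': 89, 'a': 69}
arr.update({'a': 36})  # {'b': 89, 'a': 36}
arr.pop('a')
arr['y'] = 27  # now {'b': 89, 'y': 27}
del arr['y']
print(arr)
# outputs {'b': 89}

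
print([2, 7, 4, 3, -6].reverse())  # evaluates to None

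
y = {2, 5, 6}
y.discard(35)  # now {2, 5, 6}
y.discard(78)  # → {2, 5, 6}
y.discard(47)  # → {2, 5, 6}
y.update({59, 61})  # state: {2, 5, 6, 59, 61}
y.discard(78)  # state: {2, 5, 6, 59, 61}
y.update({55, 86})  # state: {2, 5, 6, 55, 59, 61, 86}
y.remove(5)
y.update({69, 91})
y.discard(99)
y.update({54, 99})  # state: {2, 6, 54, 55, 59, 61, 69, 86, 91, 99}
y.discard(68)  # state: {2, 6, 54, 55, 59, 61, 69, 86, 91, 99}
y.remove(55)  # {2, 6, 54, 59, 61, 69, 86, 91, 99}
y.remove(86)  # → {2, 6, 54, 59, 61, 69, 91, 99}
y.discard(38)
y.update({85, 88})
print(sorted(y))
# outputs [2, 6, 54, 59, 61, 69, 85, 88, 91, 99]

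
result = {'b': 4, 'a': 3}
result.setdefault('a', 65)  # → 3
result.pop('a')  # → 3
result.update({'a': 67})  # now {'b': 4, 'a': 67}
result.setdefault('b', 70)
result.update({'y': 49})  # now {'b': 4, 'a': 67, 'y': 49}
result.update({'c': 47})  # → {'b': 4, 'a': 67, 'y': 49, 'c': 47}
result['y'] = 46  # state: {'b': 4, 'a': 67, 'y': 46, 'c': 47}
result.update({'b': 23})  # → {'b': 23, 'a': 67, 'y': 46, 'c': 47}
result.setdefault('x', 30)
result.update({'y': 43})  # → {'b': 23, 'a': 67, 'y': 43, 'c': 47, 'x': 30}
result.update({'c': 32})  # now {'b': 23, 'a': 67, 'y': 43, 'c': 32, 'x': 30}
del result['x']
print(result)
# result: {'b': 23, 'a': 67, 'y': 43, 'c': 32}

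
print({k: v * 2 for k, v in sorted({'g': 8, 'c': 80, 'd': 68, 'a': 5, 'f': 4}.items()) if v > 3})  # {'a': 10, 'c': 160, 'd': 136, 'f': 8, 'g': 16}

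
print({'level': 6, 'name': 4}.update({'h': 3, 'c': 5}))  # None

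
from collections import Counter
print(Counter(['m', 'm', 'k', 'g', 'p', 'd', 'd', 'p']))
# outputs Counter({'m': 2, 'p': 2, 'd': 2, 'k': 1, 'g': 1})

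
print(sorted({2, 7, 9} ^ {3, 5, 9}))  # [2, 3, 5, 7]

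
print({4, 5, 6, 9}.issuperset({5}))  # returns True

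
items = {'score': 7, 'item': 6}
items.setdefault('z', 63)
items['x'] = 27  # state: {'score': 7, 'item': 6, 'z': 63, 'x': 27}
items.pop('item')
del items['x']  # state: {'score': 7, 'z': 63}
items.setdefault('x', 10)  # 10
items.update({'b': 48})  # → {'score': 7, 'z': 63, 'x': 10, 'b': 48}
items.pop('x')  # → 10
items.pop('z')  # 63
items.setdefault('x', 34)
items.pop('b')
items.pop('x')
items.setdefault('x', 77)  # 77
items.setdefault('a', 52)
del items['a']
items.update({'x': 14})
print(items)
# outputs {'score': 7, 'x': 14}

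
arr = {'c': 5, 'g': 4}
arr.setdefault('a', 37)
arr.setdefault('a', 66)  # 37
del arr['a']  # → {'c': 5, 'g': 4}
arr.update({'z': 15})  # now {'c': 5, 'g': 4, 'z': 15}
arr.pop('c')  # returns 5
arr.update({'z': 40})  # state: {'g': 4, 'z': 40}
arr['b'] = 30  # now {'g': 4, 'z': 40, 'b': 30}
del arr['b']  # {'g': 4, 'z': 40}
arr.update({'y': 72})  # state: {'g': 4, 'z': 40, 'y': 72}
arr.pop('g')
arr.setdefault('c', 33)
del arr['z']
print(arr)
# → {'y': 72, 'c': 33}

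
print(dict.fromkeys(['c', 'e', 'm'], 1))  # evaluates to {'c': 1, 'e': 1, 'm': 1}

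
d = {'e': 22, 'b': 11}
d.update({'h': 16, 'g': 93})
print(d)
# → {'e': 22, 'b': 11, 'h': 16, 'g': 93}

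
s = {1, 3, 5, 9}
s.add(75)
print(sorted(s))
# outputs [1, 3, 5, 9, 75]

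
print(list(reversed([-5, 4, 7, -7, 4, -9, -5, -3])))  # [-3, -5, -9, 4, -7, 7, 4, -5]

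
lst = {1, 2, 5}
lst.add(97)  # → {1, 2, 5, 97}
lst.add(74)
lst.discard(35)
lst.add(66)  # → {1, 2, 5, 66, 74, 97}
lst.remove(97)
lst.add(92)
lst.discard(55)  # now {1, 2, 5, 66, 74, 92}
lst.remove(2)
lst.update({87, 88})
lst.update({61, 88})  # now {1, 5, 61, 66, 74, 87, 88, 92}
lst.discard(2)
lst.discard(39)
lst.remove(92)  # {1, 5, 61, 66, 74, 87, 88}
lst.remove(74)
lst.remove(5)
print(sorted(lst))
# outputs [1, 61, 66, 87, 88]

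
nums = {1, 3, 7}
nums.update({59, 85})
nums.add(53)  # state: {1, 3, 7, 53, 59, 85}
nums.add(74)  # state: {1, 3, 7, 53, 59, 74, 85}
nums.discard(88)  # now {1, 3, 7, 53, 59, 74, 85}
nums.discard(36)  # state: {1, 3, 7, 53, 59, 74, 85}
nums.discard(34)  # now {1, 3, 7, 53, 59, 74, 85}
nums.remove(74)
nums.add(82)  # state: {1, 3, 7, 53, 59, 82, 85}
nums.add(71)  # {1, 3, 7, 53, 59, 71, 82, 85}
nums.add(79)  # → {1, 3, 7, 53, 59, 71, 79, 82, 85}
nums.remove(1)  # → {3, 7, 53, 59, 71, 79, 82, 85}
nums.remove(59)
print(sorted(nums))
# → [3, 7, 53, 71, 79, 82, 85]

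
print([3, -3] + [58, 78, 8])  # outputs [3, -3, 58, 78, 8]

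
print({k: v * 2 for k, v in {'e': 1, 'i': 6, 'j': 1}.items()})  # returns {'e': 2, 'i': 12, 'j': 2}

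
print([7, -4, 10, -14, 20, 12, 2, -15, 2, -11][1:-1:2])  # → [-4, -14, 12, -15]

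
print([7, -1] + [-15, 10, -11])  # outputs [7, -1, -15, 10, -11]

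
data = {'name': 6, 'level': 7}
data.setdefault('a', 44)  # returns 44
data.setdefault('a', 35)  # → 44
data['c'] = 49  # {'name': 6, 'level': 7, 'a': 44, 'c': 49}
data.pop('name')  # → 6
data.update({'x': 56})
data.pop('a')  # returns 44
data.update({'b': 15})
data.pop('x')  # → 56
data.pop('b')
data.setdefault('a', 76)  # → 76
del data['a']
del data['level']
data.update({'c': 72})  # {'c': 72}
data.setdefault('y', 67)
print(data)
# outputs {'c': 72, 'y': 67}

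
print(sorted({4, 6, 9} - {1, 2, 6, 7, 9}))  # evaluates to [4]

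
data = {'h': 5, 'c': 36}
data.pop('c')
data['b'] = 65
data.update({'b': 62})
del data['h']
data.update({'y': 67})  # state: {'b': 62, 'y': 67}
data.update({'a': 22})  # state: {'b': 62, 'y': 67, 'a': 22}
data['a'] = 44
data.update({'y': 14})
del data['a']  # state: {'b': 62, 'y': 14}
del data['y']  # {'b': 62}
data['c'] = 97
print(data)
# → {'b': 62, 'c': 97}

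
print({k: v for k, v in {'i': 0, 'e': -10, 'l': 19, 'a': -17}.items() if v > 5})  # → {'l': 19}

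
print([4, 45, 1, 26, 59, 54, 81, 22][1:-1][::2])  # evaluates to [45, 26, 54]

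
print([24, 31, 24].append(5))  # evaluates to None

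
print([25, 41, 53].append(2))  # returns None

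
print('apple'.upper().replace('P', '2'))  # A22LE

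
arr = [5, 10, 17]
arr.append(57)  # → [5, 10, 17, 57]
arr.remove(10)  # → [5, 17, 57]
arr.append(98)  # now [5, 17, 57, 98]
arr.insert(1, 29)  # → [5, 29, 17, 57, 98]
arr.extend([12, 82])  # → [5, 29, 17, 57, 98, 12, 82]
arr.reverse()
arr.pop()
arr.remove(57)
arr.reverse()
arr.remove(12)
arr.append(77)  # [29, 17, 98, 82, 77]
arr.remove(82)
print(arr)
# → [29, 17, 98, 77]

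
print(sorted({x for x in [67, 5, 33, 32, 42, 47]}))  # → [5, 32, 33, 42, 47, 67]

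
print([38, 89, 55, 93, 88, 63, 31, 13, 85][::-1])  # [85, 13, 31, 63, 88, 93, 55, 89, 38]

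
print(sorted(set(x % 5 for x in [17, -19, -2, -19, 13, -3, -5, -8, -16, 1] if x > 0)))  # [1, 2, 3]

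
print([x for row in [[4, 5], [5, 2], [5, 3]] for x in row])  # [4, 5, 5, 2, 5, 3]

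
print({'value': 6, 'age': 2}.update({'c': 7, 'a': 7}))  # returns None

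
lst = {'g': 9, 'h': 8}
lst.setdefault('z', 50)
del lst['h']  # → {'g': 9, 'z': 50}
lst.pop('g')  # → 9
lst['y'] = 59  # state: {'z': 50, 'y': 59}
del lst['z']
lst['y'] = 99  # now {'y': 99}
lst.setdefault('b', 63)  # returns 63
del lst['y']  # {'b': 63}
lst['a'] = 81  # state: {'b': 63, 'a': 81}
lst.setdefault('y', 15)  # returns 15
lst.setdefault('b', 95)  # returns 63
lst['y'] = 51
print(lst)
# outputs {'b': 63, 'a': 81, 'y': 51}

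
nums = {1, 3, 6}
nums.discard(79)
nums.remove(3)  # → {1, 6}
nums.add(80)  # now {1, 6, 80}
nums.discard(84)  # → {1, 6, 80}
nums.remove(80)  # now {1, 6}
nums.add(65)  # {1, 6, 65}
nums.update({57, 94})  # {1, 6, 57, 65, 94}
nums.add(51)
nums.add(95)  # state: {1, 6, 51, 57, 65, 94, 95}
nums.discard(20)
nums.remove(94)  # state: {1, 6, 51, 57, 65, 95}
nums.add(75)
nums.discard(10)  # {1, 6, 51, 57, 65, 75, 95}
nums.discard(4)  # {1, 6, 51, 57, 65, 75, 95}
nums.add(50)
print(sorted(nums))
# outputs [1, 6, 50, 51, 57, 65, 75, 95]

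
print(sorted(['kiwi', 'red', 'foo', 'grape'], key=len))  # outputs ['red', 'foo', 'kiwi', 'grape']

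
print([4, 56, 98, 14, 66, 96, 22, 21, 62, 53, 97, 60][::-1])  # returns [60, 97, 53, 62, 21, 22, 96, 66, 14, 98, 56, 4]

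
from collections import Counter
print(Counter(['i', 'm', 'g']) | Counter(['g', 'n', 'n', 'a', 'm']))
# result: Counter({'n': 2, 'i': 1, 'm': 1, 'g': 1, 'a': 1})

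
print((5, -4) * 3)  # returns (5, -4, 5, -4, 5, -4)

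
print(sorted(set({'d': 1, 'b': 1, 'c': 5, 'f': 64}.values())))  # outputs [1, 5, 64]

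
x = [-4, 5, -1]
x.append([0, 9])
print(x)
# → [-4, 5, -1, [0, 9]]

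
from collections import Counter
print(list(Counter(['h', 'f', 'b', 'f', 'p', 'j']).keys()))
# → ['h', 'f', 'b', 'p', 'j']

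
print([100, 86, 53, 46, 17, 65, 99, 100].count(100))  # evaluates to 2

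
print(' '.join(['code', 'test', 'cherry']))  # code test cherry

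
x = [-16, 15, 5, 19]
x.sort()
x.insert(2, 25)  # [-16, 5, 25, 15, 19]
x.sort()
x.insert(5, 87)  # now [-16, 5, 15, 19, 25, 87]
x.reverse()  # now [87, 25, 19, 15, 5, -16]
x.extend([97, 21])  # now [87, 25, 19, 15, 5, -16, 97, 21]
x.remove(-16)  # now [87, 25, 19, 15, 5, 97, 21]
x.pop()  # 21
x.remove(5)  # [87, 25, 19, 15, 97]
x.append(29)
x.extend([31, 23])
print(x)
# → [87, 25, 19, 15, 97, 29, 31, 23]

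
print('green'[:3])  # gre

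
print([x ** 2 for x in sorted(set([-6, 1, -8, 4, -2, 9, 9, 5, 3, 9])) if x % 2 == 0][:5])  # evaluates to [64, 36, 4, 16]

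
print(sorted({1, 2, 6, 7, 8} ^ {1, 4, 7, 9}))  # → [2, 4, 6, 8, 9]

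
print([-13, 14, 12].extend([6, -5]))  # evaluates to None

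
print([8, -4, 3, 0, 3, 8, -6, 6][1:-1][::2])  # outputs [-4, 0, 8]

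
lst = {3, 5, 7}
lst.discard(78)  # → {3, 5, 7}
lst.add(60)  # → {3, 5, 7, 60}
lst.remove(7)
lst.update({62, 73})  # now {3, 5, 60, 62, 73}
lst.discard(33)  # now {3, 5, 60, 62, 73}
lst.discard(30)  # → {3, 5, 60, 62, 73}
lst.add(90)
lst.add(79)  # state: {3, 5, 60, 62, 73, 79, 90}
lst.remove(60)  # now {3, 5, 62, 73, 79, 90}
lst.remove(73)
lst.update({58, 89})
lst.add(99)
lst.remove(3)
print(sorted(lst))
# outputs [5, 58, 62, 79, 89, 90, 99]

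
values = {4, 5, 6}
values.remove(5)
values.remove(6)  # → {4}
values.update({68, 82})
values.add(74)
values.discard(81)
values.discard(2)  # {4, 68, 74, 82}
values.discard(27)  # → {4, 68, 74, 82}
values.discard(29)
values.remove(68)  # {4, 74, 82}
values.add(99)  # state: {4, 74, 82, 99}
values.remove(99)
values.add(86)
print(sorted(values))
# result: [4, 74, 82, 86]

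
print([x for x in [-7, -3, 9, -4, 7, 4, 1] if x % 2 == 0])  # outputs [-4, 4]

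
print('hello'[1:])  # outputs ello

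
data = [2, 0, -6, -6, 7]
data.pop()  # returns 7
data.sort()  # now [-6, -6, 0, 2]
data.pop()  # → 2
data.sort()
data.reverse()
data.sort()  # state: [-6, -6, 0]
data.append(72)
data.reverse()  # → [72, 0, -6, -6]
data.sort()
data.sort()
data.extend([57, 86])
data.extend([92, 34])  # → [-6, -6, 0, 72, 57, 86, 92, 34]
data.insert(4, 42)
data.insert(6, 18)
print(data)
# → [-6, -6, 0, 72, 42, 57, 18, 86, 92, 34]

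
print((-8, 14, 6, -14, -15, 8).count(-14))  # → 1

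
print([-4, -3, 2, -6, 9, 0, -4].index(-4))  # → 0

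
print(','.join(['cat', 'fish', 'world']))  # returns cat,fish,world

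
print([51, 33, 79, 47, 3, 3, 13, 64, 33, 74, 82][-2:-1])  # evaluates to [74]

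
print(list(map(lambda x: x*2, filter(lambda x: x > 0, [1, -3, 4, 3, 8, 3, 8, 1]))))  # [2, 8, 6, 16, 6, 16, 2]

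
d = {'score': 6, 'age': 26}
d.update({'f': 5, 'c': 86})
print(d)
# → {'score': 6, 'age': 26, 'f': 5, 'c': 86}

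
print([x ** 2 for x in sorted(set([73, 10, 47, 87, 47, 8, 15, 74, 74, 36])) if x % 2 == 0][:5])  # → [64, 100, 1296, 5476]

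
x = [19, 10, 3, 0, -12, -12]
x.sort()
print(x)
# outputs [-12, -12, 0, 3, 10, 19]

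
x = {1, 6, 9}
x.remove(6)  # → {1, 9}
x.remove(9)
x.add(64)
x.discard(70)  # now {1, 64}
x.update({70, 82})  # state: {1, 64, 70, 82}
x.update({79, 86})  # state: {1, 64, 70, 79, 82, 86}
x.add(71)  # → {1, 64, 70, 71, 79, 82, 86}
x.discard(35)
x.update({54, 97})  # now {1, 54, 64, 70, 71, 79, 82, 86, 97}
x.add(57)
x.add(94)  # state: {1, 54, 57, 64, 70, 71, 79, 82, 86, 94, 97}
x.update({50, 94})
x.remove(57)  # {1, 50, 54, 64, 70, 71, 79, 82, 86, 94, 97}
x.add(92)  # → {1, 50, 54, 64, 70, 71, 79, 82, 86, 92, 94, 97}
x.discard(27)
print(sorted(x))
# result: [1, 50, 54, 64, 70, 71, 79, 82, 86, 92, 94, 97]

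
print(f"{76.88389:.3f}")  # 76.884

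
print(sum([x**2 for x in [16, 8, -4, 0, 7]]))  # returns 385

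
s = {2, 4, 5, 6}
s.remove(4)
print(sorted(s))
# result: [2, 5, 6]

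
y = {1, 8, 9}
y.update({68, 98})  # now {1, 8, 9, 68, 98}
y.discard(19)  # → {1, 8, 9, 68, 98}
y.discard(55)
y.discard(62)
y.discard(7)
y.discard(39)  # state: {1, 8, 9, 68, 98}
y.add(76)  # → {1, 8, 9, 68, 76, 98}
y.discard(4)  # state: {1, 8, 9, 68, 76, 98}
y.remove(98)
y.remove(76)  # {1, 8, 9, 68}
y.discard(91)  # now {1, 8, 9, 68}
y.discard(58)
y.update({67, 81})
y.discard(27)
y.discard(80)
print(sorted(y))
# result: [1, 8, 9, 67, 68, 81]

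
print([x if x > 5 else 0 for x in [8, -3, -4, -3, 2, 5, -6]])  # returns [8, 0, 0, 0, 0, 0, 0]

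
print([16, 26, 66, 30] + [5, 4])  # [16, 26, 66, 30, 5, 4]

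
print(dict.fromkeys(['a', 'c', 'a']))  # {'a': None, 'c': None}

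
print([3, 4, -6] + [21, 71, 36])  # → [3, 4, -6, 21, 71, 36]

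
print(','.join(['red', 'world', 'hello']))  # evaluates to red,world,hello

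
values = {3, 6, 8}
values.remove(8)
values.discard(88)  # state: {3, 6}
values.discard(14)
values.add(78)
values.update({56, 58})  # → {3, 6, 56, 58, 78}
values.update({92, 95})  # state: {3, 6, 56, 58, 78, 92, 95}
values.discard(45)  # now {3, 6, 56, 58, 78, 92, 95}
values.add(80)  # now {3, 6, 56, 58, 78, 80, 92, 95}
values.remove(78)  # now {3, 6, 56, 58, 80, 92, 95}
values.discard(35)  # {3, 6, 56, 58, 80, 92, 95}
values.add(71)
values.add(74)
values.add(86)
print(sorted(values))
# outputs [3, 6, 56, 58, 71, 74, 80, 86, 92, 95]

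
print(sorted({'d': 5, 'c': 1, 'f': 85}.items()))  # [('c', 1), ('d', 5), ('f', 85)]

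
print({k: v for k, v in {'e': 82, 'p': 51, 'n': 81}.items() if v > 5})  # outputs {'e': 82, 'p': 51, 'n': 81}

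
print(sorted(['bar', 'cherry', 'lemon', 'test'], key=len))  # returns ['bar', 'test', 'lemon', 'cherry']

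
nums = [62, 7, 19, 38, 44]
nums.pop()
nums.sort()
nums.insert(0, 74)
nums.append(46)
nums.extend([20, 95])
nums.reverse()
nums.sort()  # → [7, 19, 20, 38, 46, 62, 74, 95]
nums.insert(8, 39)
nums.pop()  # 39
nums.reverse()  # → [95, 74, 62, 46, 38, 20, 19, 7]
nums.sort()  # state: [7, 19, 20, 38, 46, 62, 74, 95]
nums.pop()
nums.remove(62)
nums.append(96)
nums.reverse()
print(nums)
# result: [96, 74, 46, 38, 20, 19, 7]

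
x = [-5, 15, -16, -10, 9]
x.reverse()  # [9, -10, -16, 15, -5]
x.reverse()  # [-5, 15, -16, -10, 9]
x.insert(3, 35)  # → [-5, 15, -16, 35, -10, 9]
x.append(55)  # [-5, 15, -16, 35, -10, 9, 55]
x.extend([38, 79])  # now [-5, 15, -16, 35, -10, 9, 55, 38, 79]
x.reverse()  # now [79, 38, 55, 9, -10, 35, -16, 15, -5]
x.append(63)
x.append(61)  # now [79, 38, 55, 9, -10, 35, -16, 15, -5, 63, 61]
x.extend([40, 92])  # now [79, 38, 55, 9, -10, 35, -16, 15, -5, 63, 61, 40, 92]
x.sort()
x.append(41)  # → [-16, -10, -5, 9, 15, 35, 38, 40, 55, 61, 63, 79, 92, 41]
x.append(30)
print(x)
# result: [-16, -10, -5, 9, 15, 35, 38, 40, 55, 61, 63, 79, 92, 41, 30]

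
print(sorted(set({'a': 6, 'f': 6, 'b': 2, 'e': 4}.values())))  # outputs [2, 4, 6]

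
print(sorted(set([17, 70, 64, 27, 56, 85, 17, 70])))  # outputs [17, 27, 56, 64, 70, 85]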